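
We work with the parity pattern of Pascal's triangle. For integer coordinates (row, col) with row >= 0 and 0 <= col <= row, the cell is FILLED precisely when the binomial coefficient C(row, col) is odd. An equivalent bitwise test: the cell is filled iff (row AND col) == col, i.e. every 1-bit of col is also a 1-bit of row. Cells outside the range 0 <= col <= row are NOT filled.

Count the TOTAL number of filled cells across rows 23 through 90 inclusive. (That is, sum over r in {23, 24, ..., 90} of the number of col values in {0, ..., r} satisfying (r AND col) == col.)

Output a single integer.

Answer: 920

Derivation:
r23=10111 pc4: +16 =16
r24=11000 pc2: +4 =20
r25=11001 pc3: +8 =28
r26=11010 pc3: +8 =36
r27=11011 pc4: +16 =52
r28=11100 pc3: +8 =60
r29=11101 pc4: +16 =76
r30=11110 pc4: +16 =92
r31=11111 pc5: +32 =124
r32=100000 pc1: +2 =126
r33=100001 pc2: +4 =130
r34=100010 pc2: +4 =134
r35=100011 pc3: +8 =142
r36=100100 pc2: +4 =146
r37=100101 pc3: +8 =154
r38=100110 pc3: +8 =162
r39=100111 pc4: +16 =178
r40=101000 pc2: +4 =182
r41=101001 pc3: +8 =190
r42=101010 pc3: +8 =198
r43=101011 pc4: +16 =214
r44=101100 pc3: +8 =222
r45=101101 pc4: +16 =238
r46=101110 pc4: +16 =254
r47=101111 pc5: +32 =286
r48=110000 pc2: +4 =290
r49=110001 pc3: +8 =298
r50=110010 pc3: +8 =306
r51=110011 pc4: +16 =322
r52=110100 pc3: +8 =330
r53=110101 pc4: +16 =346
r54=110110 pc4: +16 =362
r55=110111 pc5: +32 =394
r56=111000 pc3: +8 =402
r57=111001 pc4: +16 =418
r58=111010 pc4: +16 =434
r59=111011 pc5: +32 =466
r60=111100 pc4: +16 =482
r61=111101 pc5: +32 =514
r62=111110 pc5: +32 =546
r63=111111 pc6: +64 =610
r64=1000000 pc1: +2 =612
r65=1000001 pc2: +4 =616
r66=1000010 pc2: +4 =620
r67=1000011 pc3: +8 =628
r68=1000100 pc2: +4 =632
r69=1000101 pc3: +8 =640
r70=1000110 pc3: +8 =648
r71=1000111 pc4: +16 =664
r72=1001000 pc2: +4 =668
r73=1001001 pc3: +8 =676
r74=1001010 pc3: +8 =684
r75=1001011 pc4: +16 =700
r76=1001100 pc3: +8 =708
r77=1001101 pc4: +16 =724
r78=1001110 pc4: +16 =740
r79=1001111 pc5: +32 =772
r80=1010000 pc2: +4 =776
r81=1010001 pc3: +8 =784
r82=1010010 pc3: +8 =792
r83=1010011 pc4: +16 =808
r84=1010100 pc3: +8 =816
r85=1010101 pc4: +16 =832
r86=1010110 pc4: +16 =848
r87=1010111 pc5: +32 =880
r88=1011000 pc3: +8 =888
r89=1011001 pc4: +16 =904
r90=1011010 pc4: +16 =920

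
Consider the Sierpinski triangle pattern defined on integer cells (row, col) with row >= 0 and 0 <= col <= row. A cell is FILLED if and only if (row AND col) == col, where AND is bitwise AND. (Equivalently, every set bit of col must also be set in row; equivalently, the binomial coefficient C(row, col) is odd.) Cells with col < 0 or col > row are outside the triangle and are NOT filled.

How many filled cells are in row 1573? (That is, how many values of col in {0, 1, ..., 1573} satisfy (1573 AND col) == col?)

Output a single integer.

Answer: 32

Derivation:
1573 in binary = 11000100101
popcount(1573) = number of 1-bits in 11000100101 = 5
A col c satisfies (1573 AND c) == c iff every set bit of c is also set in 1573; each of the 5 set bits of 1573 can independently be on or off in c.
count = 2^5 = 32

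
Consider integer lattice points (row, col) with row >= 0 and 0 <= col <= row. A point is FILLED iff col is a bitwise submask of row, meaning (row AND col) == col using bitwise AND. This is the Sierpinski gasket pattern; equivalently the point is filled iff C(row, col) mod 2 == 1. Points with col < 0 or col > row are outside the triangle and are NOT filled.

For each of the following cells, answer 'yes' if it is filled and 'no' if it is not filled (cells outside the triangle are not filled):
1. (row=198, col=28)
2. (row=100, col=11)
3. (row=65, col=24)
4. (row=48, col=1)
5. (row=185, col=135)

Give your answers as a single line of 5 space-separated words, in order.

(198,28): row=0b11000110, col=0b11100, row AND col = 0b100 = 4; 4 != 28 -> empty
(100,11): row=0b1100100, col=0b1011, row AND col = 0b0 = 0; 0 != 11 -> empty
(65,24): row=0b1000001, col=0b11000, row AND col = 0b0 = 0; 0 != 24 -> empty
(48,1): row=0b110000, col=0b1, row AND col = 0b0 = 0; 0 != 1 -> empty
(185,135): row=0b10111001, col=0b10000111, row AND col = 0b10000001 = 129; 129 != 135 -> empty

Answer: no no no no no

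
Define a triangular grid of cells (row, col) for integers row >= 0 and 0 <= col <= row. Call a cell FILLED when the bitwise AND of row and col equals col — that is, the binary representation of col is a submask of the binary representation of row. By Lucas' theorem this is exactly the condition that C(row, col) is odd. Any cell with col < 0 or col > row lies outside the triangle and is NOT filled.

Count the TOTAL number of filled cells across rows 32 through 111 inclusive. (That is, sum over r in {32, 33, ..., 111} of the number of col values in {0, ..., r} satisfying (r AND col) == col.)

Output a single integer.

r32=100000 pc1: +2 =2
r33=100001 pc2: +4 =6
r34=100010 pc2: +4 =10
r35=100011 pc3: +8 =18
r36=100100 pc2: +4 =22
r37=100101 pc3: +8 =30
r38=100110 pc3: +8 =38
r39=100111 pc4: +16 =54
r40=101000 pc2: +4 =58
r41=101001 pc3: +8 =66
r42=101010 pc3: +8 =74
r43=101011 pc4: +16 =90
r44=101100 pc3: +8 =98
r45=101101 pc4: +16 =114
r46=101110 pc4: +16 =130
r47=101111 pc5: +32 =162
r48=110000 pc2: +4 =166
r49=110001 pc3: +8 =174
r50=110010 pc3: +8 =182
r51=110011 pc4: +16 =198
r52=110100 pc3: +8 =206
r53=110101 pc4: +16 =222
r54=110110 pc4: +16 =238
r55=110111 pc5: +32 =270
r56=111000 pc3: +8 =278
r57=111001 pc4: +16 =294
r58=111010 pc4: +16 =310
r59=111011 pc5: +32 =342
r60=111100 pc4: +16 =358
r61=111101 pc5: +32 =390
r62=111110 pc5: +32 =422
r63=111111 pc6: +64 =486
r64=1000000 pc1: +2 =488
r65=1000001 pc2: +4 =492
r66=1000010 pc2: +4 =496
r67=1000011 pc3: +8 =504
r68=1000100 pc2: +4 =508
r69=1000101 pc3: +8 =516
r70=1000110 pc3: +8 =524
r71=1000111 pc4: +16 =540
r72=1001000 pc2: +4 =544
r73=1001001 pc3: +8 =552
r74=1001010 pc3: +8 =560
r75=1001011 pc4: +16 =576
r76=1001100 pc3: +8 =584
r77=1001101 pc4: +16 =600
r78=1001110 pc4: +16 =616
r79=1001111 pc5: +32 =648
r80=1010000 pc2: +4 =652
r81=1010001 pc3: +8 =660
r82=1010010 pc3: +8 =668
r83=1010011 pc4: +16 =684
r84=1010100 pc3: +8 =692
r85=1010101 pc4: +16 =708
r86=1010110 pc4: +16 =724
r87=1010111 pc5: +32 =756
r88=1011000 pc3: +8 =764
r89=1011001 pc4: +16 =780
r90=1011010 pc4: +16 =796
r91=1011011 pc5: +32 =828
r92=1011100 pc4: +16 =844
r93=1011101 pc5: +32 =876
r94=1011110 pc5: +32 =908
r95=1011111 pc6: +64 =972
r96=1100000 pc2: +4 =976
r97=1100001 pc3: +8 =984
r98=1100010 pc3: +8 =992
r99=1100011 pc4: +16 =1008
r100=1100100 pc3: +8 =1016
r101=1100101 pc4: +16 =1032
r102=1100110 pc4: +16 =1048
r103=1100111 pc5: +32 =1080
r104=1101000 pc3: +8 =1088
r105=1101001 pc4: +16 =1104
r106=1101010 pc4: +16 =1120
r107=1101011 pc5: +32 =1152
r108=1101100 pc4: +16 =1168
r109=1101101 pc5: +32 =1200
r110=1101110 pc5: +32 =1232
r111=1101111 pc6: +64 =1296

Answer: 1296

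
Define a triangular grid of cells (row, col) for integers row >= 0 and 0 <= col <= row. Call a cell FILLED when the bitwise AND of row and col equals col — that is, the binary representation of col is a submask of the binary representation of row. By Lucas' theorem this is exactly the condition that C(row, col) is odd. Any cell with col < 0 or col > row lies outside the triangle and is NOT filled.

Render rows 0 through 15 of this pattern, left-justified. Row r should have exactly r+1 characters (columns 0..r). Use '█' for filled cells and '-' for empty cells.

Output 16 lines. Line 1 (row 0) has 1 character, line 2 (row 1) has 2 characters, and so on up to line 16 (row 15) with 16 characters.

Answer: █
██
█-█
████
█---█
██--██
█-█-█-█
████████
█-------█
██------██
█-█-----█-█
████----████
█---█---█---█
██--██--██--██
█-█-█-█-█-█-█-█
████████████████

Derivation:
r0=0: █
r1=1: ██
r2=10: █-█
r3=11: ████
r4=100: █---█
r5=101: ██--██
r6=110: █-█-█-█
r7=111: ████████
r8=1000: █-------█
r9=1001: ██------██
r10=1010: █-█-----█-█
r11=1011: ████----████
r12=1100: █---█---█---█
r13=1101: ██--██--██--██
r14=1110: █-█-█-█-█-█-█-█
r15=1111: ████████████████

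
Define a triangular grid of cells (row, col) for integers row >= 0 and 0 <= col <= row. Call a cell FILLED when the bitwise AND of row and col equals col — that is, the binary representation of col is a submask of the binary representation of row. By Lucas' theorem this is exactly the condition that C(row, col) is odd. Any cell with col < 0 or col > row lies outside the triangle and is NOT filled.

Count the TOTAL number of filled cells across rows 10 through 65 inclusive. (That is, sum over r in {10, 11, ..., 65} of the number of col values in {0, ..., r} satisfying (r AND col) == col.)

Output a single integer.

r10=1010 pc2: +4 =4
r11=1011 pc3: +8 =12
r12=1100 pc2: +4 =16
r13=1101 pc3: +8 =24
r14=1110 pc3: +8 =32
r15=1111 pc4: +16 =48
r16=10000 pc1: +2 =50
r17=10001 pc2: +4 =54
r18=10010 pc2: +4 =58
r19=10011 pc3: +8 =66
r20=10100 pc2: +4 =70
r21=10101 pc3: +8 =78
r22=10110 pc3: +8 =86
r23=10111 pc4: +16 =102
r24=11000 pc2: +4 =106
r25=11001 pc3: +8 =114
r26=11010 pc3: +8 =122
r27=11011 pc4: +16 =138
r28=11100 pc3: +8 =146
r29=11101 pc4: +16 =162
r30=11110 pc4: +16 =178
r31=11111 pc5: +32 =210
r32=100000 pc1: +2 =212
r33=100001 pc2: +4 =216
r34=100010 pc2: +4 =220
r35=100011 pc3: +8 =228
r36=100100 pc2: +4 =232
r37=100101 pc3: +8 =240
r38=100110 pc3: +8 =248
r39=100111 pc4: +16 =264
r40=101000 pc2: +4 =268
r41=101001 pc3: +8 =276
r42=101010 pc3: +8 =284
r43=101011 pc4: +16 =300
r44=101100 pc3: +8 =308
r45=101101 pc4: +16 =324
r46=101110 pc4: +16 =340
r47=101111 pc5: +32 =372
r48=110000 pc2: +4 =376
r49=110001 pc3: +8 =384
r50=110010 pc3: +8 =392
r51=110011 pc4: +16 =408
r52=110100 pc3: +8 =416
r53=110101 pc4: +16 =432
r54=110110 pc4: +16 =448
r55=110111 pc5: +32 =480
r56=111000 pc3: +8 =488
r57=111001 pc4: +16 =504
r58=111010 pc4: +16 =520
r59=111011 pc5: +32 =552
r60=111100 pc4: +16 =568
r61=111101 pc5: +32 =600
r62=111110 pc5: +32 =632
r63=111111 pc6: +64 =696
r64=1000000 pc1: +2 =698
r65=1000001 pc2: +4 =702

Answer: 702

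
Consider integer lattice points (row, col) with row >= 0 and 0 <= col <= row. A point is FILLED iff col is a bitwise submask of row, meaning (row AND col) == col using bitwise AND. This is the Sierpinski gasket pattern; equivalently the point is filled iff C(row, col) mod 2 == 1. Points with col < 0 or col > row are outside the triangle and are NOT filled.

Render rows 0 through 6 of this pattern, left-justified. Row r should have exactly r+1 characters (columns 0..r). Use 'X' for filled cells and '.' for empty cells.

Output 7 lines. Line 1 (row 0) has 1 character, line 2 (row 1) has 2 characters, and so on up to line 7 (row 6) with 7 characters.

Answer: X
XX
X.X
XXXX
X...X
XX..XX
X.X.X.X

Derivation:
r0=0: X
r1=1: XX
r2=10: X.X
r3=11: XXXX
r4=100: X...X
r5=101: XX..XX
r6=110: X.X.X.X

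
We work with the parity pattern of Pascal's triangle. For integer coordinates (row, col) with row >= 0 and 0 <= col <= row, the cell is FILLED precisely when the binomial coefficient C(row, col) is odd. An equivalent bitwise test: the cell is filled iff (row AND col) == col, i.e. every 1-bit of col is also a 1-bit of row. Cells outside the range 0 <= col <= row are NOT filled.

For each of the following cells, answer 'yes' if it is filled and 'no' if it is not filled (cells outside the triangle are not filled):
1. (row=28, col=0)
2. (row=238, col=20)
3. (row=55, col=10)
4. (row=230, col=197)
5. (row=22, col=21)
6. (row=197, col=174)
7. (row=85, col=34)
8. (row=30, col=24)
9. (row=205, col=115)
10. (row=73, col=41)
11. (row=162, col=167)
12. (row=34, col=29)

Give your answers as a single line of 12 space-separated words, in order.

(28,0): row=0b11100, col=0b0, row AND col = 0b0 = 0; 0 == 0 -> filled
(238,20): row=0b11101110, col=0b10100, row AND col = 0b100 = 4; 4 != 20 -> empty
(55,10): row=0b110111, col=0b1010, row AND col = 0b10 = 2; 2 != 10 -> empty
(230,197): row=0b11100110, col=0b11000101, row AND col = 0b11000100 = 196; 196 != 197 -> empty
(22,21): row=0b10110, col=0b10101, row AND col = 0b10100 = 20; 20 != 21 -> empty
(197,174): row=0b11000101, col=0b10101110, row AND col = 0b10000100 = 132; 132 != 174 -> empty
(85,34): row=0b1010101, col=0b100010, row AND col = 0b0 = 0; 0 != 34 -> empty
(30,24): row=0b11110, col=0b11000, row AND col = 0b11000 = 24; 24 == 24 -> filled
(205,115): row=0b11001101, col=0b1110011, row AND col = 0b1000001 = 65; 65 != 115 -> empty
(73,41): row=0b1001001, col=0b101001, row AND col = 0b1001 = 9; 9 != 41 -> empty
(162,167): col outside [0, 162] -> not filled
(34,29): row=0b100010, col=0b11101, row AND col = 0b0 = 0; 0 != 29 -> empty

Answer: yes no no no no no no yes no no no no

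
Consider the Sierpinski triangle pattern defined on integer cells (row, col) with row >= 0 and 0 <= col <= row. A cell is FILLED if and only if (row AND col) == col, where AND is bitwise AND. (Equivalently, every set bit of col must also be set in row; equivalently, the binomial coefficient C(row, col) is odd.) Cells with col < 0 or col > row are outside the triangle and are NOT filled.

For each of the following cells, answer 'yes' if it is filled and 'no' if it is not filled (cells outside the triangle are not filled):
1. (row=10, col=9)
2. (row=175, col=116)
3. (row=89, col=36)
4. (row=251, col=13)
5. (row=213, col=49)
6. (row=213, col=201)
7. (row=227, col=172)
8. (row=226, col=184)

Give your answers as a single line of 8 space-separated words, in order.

Answer: no no no no no no no no

Derivation:
(10,9): row=0b1010, col=0b1001, row AND col = 0b1000 = 8; 8 != 9 -> empty
(175,116): row=0b10101111, col=0b1110100, row AND col = 0b100100 = 36; 36 != 116 -> empty
(89,36): row=0b1011001, col=0b100100, row AND col = 0b0 = 0; 0 != 36 -> empty
(251,13): row=0b11111011, col=0b1101, row AND col = 0b1001 = 9; 9 != 13 -> empty
(213,49): row=0b11010101, col=0b110001, row AND col = 0b10001 = 17; 17 != 49 -> empty
(213,201): row=0b11010101, col=0b11001001, row AND col = 0b11000001 = 193; 193 != 201 -> empty
(227,172): row=0b11100011, col=0b10101100, row AND col = 0b10100000 = 160; 160 != 172 -> empty
(226,184): row=0b11100010, col=0b10111000, row AND col = 0b10100000 = 160; 160 != 184 -> empty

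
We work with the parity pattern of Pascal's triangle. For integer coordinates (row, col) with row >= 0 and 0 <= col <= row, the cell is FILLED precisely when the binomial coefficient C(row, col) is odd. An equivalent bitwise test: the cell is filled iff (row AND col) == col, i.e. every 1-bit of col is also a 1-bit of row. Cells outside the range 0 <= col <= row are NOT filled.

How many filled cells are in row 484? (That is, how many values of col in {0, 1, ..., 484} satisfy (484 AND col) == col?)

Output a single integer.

Answer: 32

Derivation:
484 in binary = 111100100
popcount(484) = number of 1-bits in 111100100 = 5
A col c satisfies (484 AND c) == c iff every set bit of c is also set in 484; each of the 5 set bits of 484 can independently be on or off in c.
count = 2^5 = 32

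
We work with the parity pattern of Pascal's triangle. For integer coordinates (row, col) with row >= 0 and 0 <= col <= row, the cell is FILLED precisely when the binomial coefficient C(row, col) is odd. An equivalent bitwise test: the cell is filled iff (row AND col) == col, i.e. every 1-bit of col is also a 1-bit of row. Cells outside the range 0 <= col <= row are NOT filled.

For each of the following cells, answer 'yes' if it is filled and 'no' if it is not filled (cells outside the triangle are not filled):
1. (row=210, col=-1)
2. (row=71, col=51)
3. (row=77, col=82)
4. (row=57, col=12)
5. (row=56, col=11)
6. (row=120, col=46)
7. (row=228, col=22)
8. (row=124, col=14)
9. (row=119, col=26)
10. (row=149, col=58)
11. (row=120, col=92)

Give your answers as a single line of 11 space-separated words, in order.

(210,-1): col outside [0, 210] -> not filled
(71,51): row=0b1000111, col=0b110011, row AND col = 0b11 = 3; 3 != 51 -> empty
(77,82): col outside [0, 77] -> not filled
(57,12): row=0b111001, col=0b1100, row AND col = 0b1000 = 8; 8 != 12 -> empty
(56,11): row=0b111000, col=0b1011, row AND col = 0b1000 = 8; 8 != 11 -> empty
(120,46): row=0b1111000, col=0b101110, row AND col = 0b101000 = 40; 40 != 46 -> empty
(228,22): row=0b11100100, col=0b10110, row AND col = 0b100 = 4; 4 != 22 -> empty
(124,14): row=0b1111100, col=0b1110, row AND col = 0b1100 = 12; 12 != 14 -> empty
(119,26): row=0b1110111, col=0b11010, row AND col = 0b10010 = 18; 18 != 26 -> empty
(149,58): row=0b10010101, col=0b111010, row AND col = 0b10000 = 16; 16 != 58 -> empty
(120,92): row=0b1111000, col=0b1011100, row AND col = 0b1011000 = 88; 88 != 92 -> empty

Answer: no no no no no no no no no no no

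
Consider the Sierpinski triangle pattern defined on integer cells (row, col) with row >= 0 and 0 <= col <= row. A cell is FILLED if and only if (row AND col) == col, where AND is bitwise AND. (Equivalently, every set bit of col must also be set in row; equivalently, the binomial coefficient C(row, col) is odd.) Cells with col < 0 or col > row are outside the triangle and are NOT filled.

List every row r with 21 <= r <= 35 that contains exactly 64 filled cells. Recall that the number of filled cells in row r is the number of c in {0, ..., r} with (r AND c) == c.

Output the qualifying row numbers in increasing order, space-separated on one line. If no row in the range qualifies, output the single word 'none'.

Row r has 2^popcount(r) filled cells, so we need popcount(r) = log2(64) = 6.
Scan r = 21..35 and keep those with exactly 6 one-bits:
r=21=10101 popcount=3 -> skip
r=22=10110 popcount=3 -> skip
r=23=10111 popcount=4 -> skip
r=24=11000 popcount=2 -> skip
r=25=11001 popcount=3 -> skip
r=26=11010 popcount=3 -> skip
r=27=11011 popcount=4 -> skip
r=28=11100 popcount=3 -> skip
r=29=11101 popcount=4 -> skip
r=30=11110 popcount=4 -> skip
r=31=11111 popcount=5 -> skip
r=32=100000 popcount=1 -> skip
r=33=100001 popcount=2 -> skip
r=34=100010 popcount=2 -> skip
r=35=100011 popcount=3 -> skip
Kept rows: none

Answer: none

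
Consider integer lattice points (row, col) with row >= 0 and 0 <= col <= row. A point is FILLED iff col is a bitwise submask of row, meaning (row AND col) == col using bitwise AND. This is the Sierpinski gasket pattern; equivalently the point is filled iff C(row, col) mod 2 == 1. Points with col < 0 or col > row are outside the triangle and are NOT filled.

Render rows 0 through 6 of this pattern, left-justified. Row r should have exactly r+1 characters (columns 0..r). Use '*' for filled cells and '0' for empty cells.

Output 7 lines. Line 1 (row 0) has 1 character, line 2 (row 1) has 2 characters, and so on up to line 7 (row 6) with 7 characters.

Answer: *
**
*0*
****
*000*
**00**
*0*0*0*

Derivation:
r0=0: *
r1=1: **
r2=10: *0*
r3=11: ****
r4=100: *000*
r5=101: **00**
r6=110: *0*0*0*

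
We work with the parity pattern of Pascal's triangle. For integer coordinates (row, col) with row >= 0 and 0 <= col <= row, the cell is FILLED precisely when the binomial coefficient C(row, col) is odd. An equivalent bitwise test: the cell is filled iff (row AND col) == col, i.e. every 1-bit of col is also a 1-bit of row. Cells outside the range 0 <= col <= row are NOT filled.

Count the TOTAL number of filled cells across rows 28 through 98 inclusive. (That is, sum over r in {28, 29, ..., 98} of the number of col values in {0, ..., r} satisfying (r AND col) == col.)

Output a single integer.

r28=11100 pc3: +8 =8
r29=11101 pc4: +16 =24
r30=11110 pc4: +16 =40
r31=11111 pc5: +32 =72
r32=100000 pc1: +2 =74
r33=100001 pc2: +4 =78
r34=100010 pc2: +4 =82
r35=100011 pc3: +8 =90
r36=100100 pc2: +4 =94
r37=100101 pc3: +8 =102
r38=100110 pc3: +8 =110
r39=100111 pc4: +16 =126
r40=101000 pc2: +4 =130
r41=101001 pc3: +8 =138
r42=101010 pc3: +8 =146
r43=101011 pc4: +16 =162
r44=101100 pc3: +8 =170
r45=101101 pc4: +16 =186
r46=101110 pc4: +16 =202
r47=101111 pc5: +32 =234
r48=110000 pc2: +4 =238
r49=110001 pc3: +8 =246
r50=110010 pc3: +8 =254
r51=110011 pc4: +16 =270
r52=110100 pc3: +8 =278
r53=110101 pc4: +16 =294
r54=110110 pc4: +16 =310
r55=110111 pc5: +32 =342
r56=111000 pc3: +8 =350
r57=111001 pc4: +16 =366
r58=111010 pc4: +16 =382
r59=111011 pc5: +32 =414
r60=111100 pc4: +16 =430
r61=111101 pc5: +32 =462
r62=111110 pc5: +32 =494
r63=111111 pc6: +64 =558
r64=1000000 pc1: +2 =560
r65=1000001 pc2: +4 =564
r66=1000010 pc2: +4 =568
r67=1000011 pc3: +8 =576
r68=1000100 pc2: +4 =580
r69=1000101 pc3: +8 =588
r70=1000110 pc3: +8 =596
r71=1000111 pc4: +16 =612
r72=1001000 pc2: +4 =616
r73=1001001 pc3: +8 =624
r74=1001010 pc3: +8 =632
r75=1001011 pc4: +16 =648
r76=1001100 pc3: +8 =656
r77=1001101 pc4: +16 =672
r78=1001110 pc4: +16 =688
r79=1001111 pc5: +32 =720
r80=1010000 pc2: +4 =724
r81=1010001 pc3: +8 =732
r82=1010010 pc3: +8 =740
r83=1010011 pc4: +16 =756
r84=1010100 pc3: +8 =764
r85=1010101 pc4: +16 =780
r86=1010110 pc4: +16 =796
r87=1010111 pc5: +32 =828
r88=1011000 pc3: +8 =836
r89=1011001 pc4: +16 =852
r90=1011010 pc4: +16 =868
r91=1011011 pc5: +32 =900
r92=1011100 pc4: +16 =916
r93=1011101 pc5: +32 =948
r94=1011110 pc5: +32 =980
r95=1011111 pc6: +64 =1044
r96=1100000 pc2: +4 =1048
r97=1100001 pc3: +8 =1056
r98=1100010 pc3: +8 =1064

Answer: 1064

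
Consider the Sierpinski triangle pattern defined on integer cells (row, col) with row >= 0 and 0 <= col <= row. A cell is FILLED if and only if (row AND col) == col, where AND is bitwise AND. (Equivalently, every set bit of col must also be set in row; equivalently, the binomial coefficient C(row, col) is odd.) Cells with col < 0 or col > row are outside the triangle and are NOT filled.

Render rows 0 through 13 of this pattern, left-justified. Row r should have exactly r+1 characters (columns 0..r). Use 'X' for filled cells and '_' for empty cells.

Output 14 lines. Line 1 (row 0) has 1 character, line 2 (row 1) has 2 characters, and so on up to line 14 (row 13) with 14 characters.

r0=0: X
r1=1: XX
r2=10: X_X
r3=11: XXXX
r4=100: X___X
r5=101: XX__XX
r6=110: X_X_X_X
r7=111: XXXXXXXX
r8=1000: X_______X
r9=1001: XX______XX
r10=1010: X_X_____X_X
r11=1011: XXXX____XXXX
r12=1100: X___X___X___X
r13=1101: XX__XX__XX__XX

Answer: X
XX
X_X
XXXX
X___X
XX__XX
X_X_X_X
XXXXXXXX
X_______X
XX______XX
X_X_____X_X
XXXX____XXXX
X___X___X___X
XX__XX__XX__XX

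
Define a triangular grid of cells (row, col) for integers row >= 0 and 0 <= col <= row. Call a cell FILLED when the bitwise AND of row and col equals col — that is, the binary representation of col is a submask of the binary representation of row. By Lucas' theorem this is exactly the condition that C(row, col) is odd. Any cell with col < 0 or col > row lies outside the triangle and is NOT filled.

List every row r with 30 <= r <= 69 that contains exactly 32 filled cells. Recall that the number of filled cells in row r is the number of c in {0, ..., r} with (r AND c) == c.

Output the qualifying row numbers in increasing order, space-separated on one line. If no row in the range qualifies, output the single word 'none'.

Row r has 2^popcount(r) filled cells, so we need popcount(r) = log2(32) = 5.
Scan r = 30..69 and keep those with exactly 5 one-bits:
r=30=11110 popcount=4 -> skip
r=31=11111 popcount=5 -> KEEP
r=32=100000 popcount=1 -> skip
r=33=100001 popcount=2 -> skip
r=34=100010 popcount=2 -> skip
r=35=100011 popcount=3 -> skip
r=36=100100 popcount=2 -> skip
r=37=100101 popcount=3 -> skip
r=38=100110 popcount=3 -> skip
r=39=100111 popcount=4 -> skip
r=40=101000 popcount=2 -> skip
r=41=101001 popcount=3 -> skip
r=42=101010 popcount=3 -> skip
r=43=101011 popcount=4 -> skip
r=44=101100 popcount=3 -> skip
r=45=101101 popcount=4 -> skip
r=46=101110 popcount=4 -> skip
r=47=101111 popcount=5 -> KEEP
r=48=110000 popcount=2 -> skip
r=49=110001 popcount=3 -> skip
r=50=110010 popcount=3 -> skip
r=51=110011 popcount=4 -> skip
r=52=110100 popcount=3 -> skip
r=53=110101 popcount=4 -> skip
r=54=110110 popcount=4 -> skip
r=55=110111 popcount=5 -> KEEP
r=56=111000 popcount=3 -> skip
r=57=111001 popcount=4 -> skip
r=58=111010 popcount=4 -> skip
r=59=111011 popcount=5 -> KEEP
r=60=111100 popcount=4 -> skip
r=61=111101 popcount=5 -> KEEP
r=62=111110 popcount=5 -> KEEP
r=63=111111 popcount=6 -> skip
r=64=1000000 popcount=1 -> skip
r=65=1000001 popcount=2 -> skip
r=66=1000010 popcount=2 -> skip
r=67=1000011 popcount=3 -> skip
r=68=1000100 popcount=2 -> skip
r=69=1000101 popcount=3 -> skip
Kept rows: 31 47 55 59 61 62

Answer: 31 47 55 59 61 62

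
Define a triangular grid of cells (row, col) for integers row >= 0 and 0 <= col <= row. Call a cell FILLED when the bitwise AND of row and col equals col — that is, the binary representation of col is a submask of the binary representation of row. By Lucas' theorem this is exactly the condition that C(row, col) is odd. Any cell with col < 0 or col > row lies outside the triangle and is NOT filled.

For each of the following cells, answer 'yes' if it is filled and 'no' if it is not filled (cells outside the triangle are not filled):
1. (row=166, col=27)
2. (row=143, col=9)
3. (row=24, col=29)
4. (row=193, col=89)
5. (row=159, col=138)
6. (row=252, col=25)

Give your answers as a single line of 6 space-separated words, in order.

(166,27): row=0b10100110, col=0b11011, row AND col = 0b10 = 2; 2 != 27 -> empty
(143,9): row=0b10001111, col=0b1001, row AND col = 0b1001 = 9; 9 == 9 -> filled
(24,29): col outside [0, 24] -> not filled
(193,89): row=0b11000001, col=0b1011001, row AND col = 0b1000001 = 65; 65 != 89 -> empty
(159,138): row=0b10011111, col=0b10001010, row AND col = 0b10001010 = 138; 138 == 138 -> filled
(252,25): row=0b11111100, col=0b11001, row AND col = 0b11000 = 24; 24 != 25 -> empty

Answer: no yes no no yes no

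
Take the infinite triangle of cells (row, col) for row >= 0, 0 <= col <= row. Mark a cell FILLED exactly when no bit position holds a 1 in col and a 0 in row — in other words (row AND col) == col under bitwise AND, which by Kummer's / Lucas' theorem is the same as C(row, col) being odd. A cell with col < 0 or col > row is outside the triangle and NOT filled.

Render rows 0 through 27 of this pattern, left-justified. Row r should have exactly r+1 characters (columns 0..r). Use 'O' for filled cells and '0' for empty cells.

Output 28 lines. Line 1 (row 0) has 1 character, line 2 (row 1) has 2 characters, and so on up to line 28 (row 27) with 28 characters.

r0=0: O
r1=1: OO
r2=10: O0O
r3=11: OOOO
r4=100: O000O
r5=101: OO00OO
r6=110: O0O0O0O
r7=111: OOOOOOOO
r8=1000: O0000000O
r9=1001: OO000000OO
r10=1010: O0O00000O0O
r11=1011: OOOO0000OOOO
r12=1100: O000O000O000O
r13=1101: OO00OO00OO00OO
r14=1110: O0O0O0O0O0O0O0O
r15=1111: OOOOOOOOOOOOOOOO
r16=10000: O000000000000000O
r17=10001: OO00000000000000OO
r18=10010: O0O0000000000000O0O
r19=10011: OOOO000000000000OOOO
r20=10100: O000O00000000000O000O
r21=10101: OO00OO0000000000OO00OO
r22=10110: O0O0O0O000000000O0O0O0O
r23=10111: OOOOOOOO00000000OOOOOOOO
r24=11000: O0000000O0000000O0000000O
r25=11001: OO000000OO000000OO000000OO
r26=11010: O0O00000O0O00000O0O00000O0O
r27=11011: OOOO0000OOOO0000OOOO0000OOOO

Answer: O
OO
O0O
OOOO
O000O
OO00OO
O0O0O0O
OOOOOOOO
O0000000O
OO000000OO
O0O00000O0O
OOOO0000OOOO
O000O000O000O
OO00OO00OO00OO
O0O0O0O0O0O0O0O
OOOOOOOOOOOOOOOO
O000000000000000O
OO00000000000000OO
O0O0000000000000O0O
OOOO000000000000OOOO
O000O00000000000O000O
OO00OO0000000000OO00OO
O0O0O0O000000000O0O0O0O
OOOOOOOO00000000OOOOOOOO
O0000000O0000000O0000000O
OO000000OO000000OO000000OO
O0O00000O0O00000O0O00000O0O
OOOO0000OOOO0000OOOO0000OOOO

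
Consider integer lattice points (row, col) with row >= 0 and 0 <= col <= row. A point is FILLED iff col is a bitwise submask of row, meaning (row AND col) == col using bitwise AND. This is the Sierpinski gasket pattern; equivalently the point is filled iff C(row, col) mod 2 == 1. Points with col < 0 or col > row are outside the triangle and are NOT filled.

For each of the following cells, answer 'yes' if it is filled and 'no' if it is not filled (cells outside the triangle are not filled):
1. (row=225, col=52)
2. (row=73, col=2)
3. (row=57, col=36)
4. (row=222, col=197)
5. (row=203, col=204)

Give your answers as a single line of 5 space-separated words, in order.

(225,52): row=0b11100001, col=0b110100, row AND col = 0b100000 = 32; 32 != 52 -> empty
(73,2): row=0b1001001, col=0b10, row AND col = 0b0 = 0; 0 != 2 -> empty
(57,36): row=0b111001, col=0b100100, row AND col = 0b100000 = 32; 32 != 36 -> empty
(222,197): row=0b11011110, col=0b11000101, row AND col = 0b11000100 = 196; 196 != 197 -> empty
(203,204): col outside [0, 203] -> not filled

Answer: no no no no no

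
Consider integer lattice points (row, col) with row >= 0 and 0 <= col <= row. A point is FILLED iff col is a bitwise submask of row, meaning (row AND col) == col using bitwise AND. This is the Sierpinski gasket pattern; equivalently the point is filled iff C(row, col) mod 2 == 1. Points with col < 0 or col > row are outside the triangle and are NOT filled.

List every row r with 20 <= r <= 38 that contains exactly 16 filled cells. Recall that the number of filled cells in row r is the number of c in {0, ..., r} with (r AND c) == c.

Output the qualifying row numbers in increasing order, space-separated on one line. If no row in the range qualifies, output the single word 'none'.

Row r has 2^popcount(r) filled cells, so we need popcount(r) = log2(16) = 4.
Scan r = 20..38 and keep those with exactly 4 one-bits:
r=20=10100 popcount=2 -> skip
r=21=10101 popcount=3 -> skip
r=22=10110 popcount=3 -> skip
r=23=10111 popcount=4 -> KEEP
r=24=11000 popcount=2 -> skip
r=25=11001 popcount=3 -> skip
r=26=11010 popcount=3 -> skip
r=27=11011 popcount=4 -> KEEP
r=28=11100 popcount=3 -> skip
r=29=11101 popcount=4 -> KEEP
r=30=11110 popcount=4 -> KEEP
r=31=11111 popcount=5 -> skip
r=32=100000 popcount=1 -> skip
r=33=100001 popcount=2 -> skip
r=34=100010 popcount=2 -> skip
r=35=100011 popcount=3 -> skip
r=36=100100 popcount=2 -> skip
r=37=100101 popcount=3 -> skip
r=38=100110 popcount=3 -> skip
Kept rows: 23 27 29 30

Answer: 23 27 29 30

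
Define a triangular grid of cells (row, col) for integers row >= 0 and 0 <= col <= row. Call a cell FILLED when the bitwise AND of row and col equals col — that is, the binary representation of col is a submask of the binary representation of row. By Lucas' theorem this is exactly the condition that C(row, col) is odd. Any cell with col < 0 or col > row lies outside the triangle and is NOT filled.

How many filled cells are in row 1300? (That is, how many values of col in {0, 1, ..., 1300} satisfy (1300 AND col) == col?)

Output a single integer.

1300 in binary = 10100010100
popcount(1300) = number of 1-bits in 10100010100 = 4
A col c satisfies (1300 AND c) == c iff every set bit of c is also set in 1300; each of the 4 set bits of 1300 can independently be on or off in c.
count = 2^4 = 16

Answer: 16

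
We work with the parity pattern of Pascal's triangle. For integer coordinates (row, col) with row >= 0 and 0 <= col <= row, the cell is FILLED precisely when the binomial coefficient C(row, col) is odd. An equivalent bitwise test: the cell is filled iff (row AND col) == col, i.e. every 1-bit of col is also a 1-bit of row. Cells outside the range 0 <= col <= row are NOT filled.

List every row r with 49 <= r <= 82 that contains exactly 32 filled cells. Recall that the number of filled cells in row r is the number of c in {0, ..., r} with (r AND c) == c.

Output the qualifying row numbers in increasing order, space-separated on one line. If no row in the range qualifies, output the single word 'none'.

Row r has 2^popcount(r) filled cells, so we need popcount(r) = log2(32) = 5.
Scan r = 49..82 and keep those with exactly 5 one-bits:
r=49=110001 popcount=3 -> skip
r=50=110010 popcount=3 -> skip
r=51=110011 popcount=4 -> skip
r=52=110100 popcount=3 -> skip
r=53=110101 popcount=4 -> skip
r=54=110110 popcount=4 -> skip
r=55=110111 popcount=5 -> KEEP
r=56=111000 popcount=3 -> skip
r=57=111001 popcount=4 -> skip
r=58=111010 popcount=4 -> skip
r=59=111011 popcount=5 -> KEEP
r=60=111100 popcount=4 -> skip
r=61=111101 popcount=5 -> KEEP
r=62=111110 popcount=5 -> KEEP
r=63=111111 popcount=6 -> skip
r=64=1000000 popcount=1 -> skip
r=65=1000001 popcount=2 -> skip
r=66=1000010 popcount=2 -> skip
r=67=1000011 popcount=3 -> skip
r=68=1000100 popcount=2 -> skip
r=69=1000101 popcount=3 -> skip
r=70=1000110 popcount=3 -> skip
r=71=1000111 popcount=4 -> skip
r=72=1001000 popcount=2 -> skip
r=73=1001001 popcount=3 -> skip
r=74=1001010 popcount=3 -> skip
r=75=1001011 popcount=4 -> skip
r=76=1001100 popcount=3 -> skip
r=77=1001101 popcount=4 -> skip
r=78=1001110 popcount=4 -> skip
r=79=1001111 popcount=5 -> KEEP
r=80=1010000 popcount=2 -> skip
r=81=1010001 popcount=3 -> skip
r=82=1010010 popcount=3 -> skip
Kept rows: 55 59 61 62 79

Answer: 55 59 61 62 79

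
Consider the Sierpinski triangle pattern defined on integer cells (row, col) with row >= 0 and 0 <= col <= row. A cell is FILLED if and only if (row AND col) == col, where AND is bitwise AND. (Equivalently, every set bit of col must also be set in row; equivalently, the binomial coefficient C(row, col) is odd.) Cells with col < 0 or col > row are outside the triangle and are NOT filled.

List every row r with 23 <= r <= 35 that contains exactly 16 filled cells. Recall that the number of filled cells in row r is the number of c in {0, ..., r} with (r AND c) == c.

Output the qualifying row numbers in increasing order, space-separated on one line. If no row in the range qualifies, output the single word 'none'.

Answer: 23 27 29 30

Derivation:
Row r has 2^popcount(r) filled cells, so we need popcount(r) = log2(16) = 4.
Scan r = 23..35 and keep those with exactly 4 one-bits:
r=23=10111 popcount=4 -> KEEP
r=24=11000 popcount=2 -> skip
r=25=11001 popcount=3 -> skip
r=26=11010 popcount=3 -> skip
r=27=11011 popcount=4 -> KEEP
r=28=11100 popcount=3 -> skip
r=29=11101 popcount=4 -> KEEP
r=30=11110 popcount=4 -> KEEP
r=31=11111 popcount=5 -> skip
r=32=100000 popcount=1 -> skip
r=33=100001 popcount=2 -> skip
r=34=100010 popcount=2 -> skip
r=35=100011 popcount=3 -> skip
Kept rows: 23 27 29 30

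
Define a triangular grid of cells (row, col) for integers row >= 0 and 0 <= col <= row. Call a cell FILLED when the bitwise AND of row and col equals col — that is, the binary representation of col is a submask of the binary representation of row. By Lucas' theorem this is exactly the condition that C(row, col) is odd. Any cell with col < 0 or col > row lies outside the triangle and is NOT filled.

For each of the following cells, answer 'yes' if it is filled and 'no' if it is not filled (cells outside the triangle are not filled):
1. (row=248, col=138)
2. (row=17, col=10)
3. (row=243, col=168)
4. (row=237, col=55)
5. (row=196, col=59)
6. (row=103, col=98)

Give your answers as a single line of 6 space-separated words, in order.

(248,138): row=0b11111000, col=0b10001010, row AND col = 0b10001000 = 136; 136 != 138 -> empty
(17,10): row=0b10001, col=0b1010, row AND col = 0b0 = 0; 0 != 10 -> empty
(243,168): row=0b11110011, col=0b10101000, row AND col = 0b10100000 = 160; 160 != 168 -> empty
(237,55): row=0b11101101, col=0b110111, row AND col = 0b100101 = 37; 37 != 55 -> empty
(196,59): row=0b11000100, col=0b111011, row AND col = 0b0 = 0; 0 != 59 -> empty
(103,98): row=0b1100111, col=0b1100010, row AND col = 0b1100010 = 98; 98 == 98 -> filled

Answer: no no no no no yes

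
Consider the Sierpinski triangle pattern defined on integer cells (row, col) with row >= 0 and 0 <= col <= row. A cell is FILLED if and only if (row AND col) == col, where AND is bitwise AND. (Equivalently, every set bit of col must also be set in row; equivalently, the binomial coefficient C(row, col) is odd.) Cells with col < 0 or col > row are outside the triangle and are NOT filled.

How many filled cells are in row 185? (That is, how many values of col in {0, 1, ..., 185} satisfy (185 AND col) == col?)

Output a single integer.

Answer: 32

Derivation:
185 in binary = 10111001
popcount(185) = number of 1-bits in 10111001 = 5
A col c satisfies (185 AND c) == c iff every set bit of c is also set in 185; each of the 5 set bits of 185 can independently be on or off in c.
count = 2^5 = 32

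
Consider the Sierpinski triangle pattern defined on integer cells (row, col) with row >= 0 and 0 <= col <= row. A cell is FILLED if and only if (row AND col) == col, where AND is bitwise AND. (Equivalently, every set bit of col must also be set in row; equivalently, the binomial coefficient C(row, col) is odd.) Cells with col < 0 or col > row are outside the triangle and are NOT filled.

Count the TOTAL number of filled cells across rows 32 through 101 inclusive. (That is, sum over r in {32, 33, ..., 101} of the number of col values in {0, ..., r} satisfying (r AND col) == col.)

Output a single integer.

Answer: 1032

Derivation:
r32=100000 pc1: +2 =2
r33=100001 pc2: +4 =6
r34=100010 pc2: +4 =10
r35=100011 pc3: +8 =18
r36=100100 pc2: +4 =22
r37=100101 pc3: +8 =30
r38=100110 pc3: +8 =38
r39=100111 pc4: +16 =54
r40=101000 pc2: +4 =58
r41=101001 pc3: +8 =66
r42=101010 pc3: +8 =74
r43=101011 pc4: +16 =90
r44=101100 pc3: +8 =98
r45=101101 pc4: +16 =114
r46=101110 pc4: +16 =130
r47=101111 pc5: +32 =162
r48=110000 pc2: +4 =166
r49=110001 pc3: +8 =174
r50=110010 pc3: +8 =182
r51=110011 pc4: +16 =198
r52=110100 pc3: +8 =206
r53=110101 pc4: +16 =222
r54=110110 pc4: +16 =238
r55=110111 pc5: +32 =270
r56=111000 pc3: +8 =278
r57=111001 pc4: +16 =294
r58=111010 pc4: +16 =310
r59=111011 pc5: +32 =342
r60=111100 pc4: +16 =358
r61=111101 pc5: +32 =390
r62=111110 pc5: +32 =422
r63=111111 pc6: +64 =486
r64=1000000 pc1: +2 =488
r65=1000001 pc2: +4 =492
r66=1000010 pc2: +4 =496
r67=1000011 pc3: +8 =504
r68=1000100 pc2: +4 =508
r69=1000101 pc3: +8 =516
r70=1000110 pc3: +8 =524
r71=1000111 pc4: +16 =540
r72=1001000 pc2: +4 =544
r73=1001001 pc3: +8 =552
r74=1001010 pc3: +8 =560
r75=1001011 pc4: +16 =576
r76=1001100 pc3: +8 =584
r77=1001101 pc4: +16 =600
r78=1001110 pc4: +16 =616
r79=1001111 pc5: +32 =648
r80=1010000 pc2: +4 =652
r81=1010001 pc3: +8 =660
r82=1010010 pc3: +8 =668
r83=1010011 pc4: +16 =684
r84=1010100 pc3: +8 =692
r85=1010101 pc4: +16 =708
r86=1010110 pc4: +16 =724
r87=1010111 pc5: +32 =756
r88=1011000 pc3: +8 =764
r89=1011001 pc4: +16 =780
r90=1011010 pc4: +16 =796
r91=1011011 pc5: +32 =828
r92=1011100 pc4: +16 =844
r93=1011101 pc5: +32 =876
r94=1011110 pc5: +32 =908
r95=1011111 pc6: +64 =972
r96=1100000 pc2: +4 =976
r97=1100001 pc3: +8 =984
r98=1100010 pc3: +8 =992
r99=1100011 pc4: +16 =1008
r100=1100100 pc3: +8 =1016
r101=1100101 pc4: +16 =1032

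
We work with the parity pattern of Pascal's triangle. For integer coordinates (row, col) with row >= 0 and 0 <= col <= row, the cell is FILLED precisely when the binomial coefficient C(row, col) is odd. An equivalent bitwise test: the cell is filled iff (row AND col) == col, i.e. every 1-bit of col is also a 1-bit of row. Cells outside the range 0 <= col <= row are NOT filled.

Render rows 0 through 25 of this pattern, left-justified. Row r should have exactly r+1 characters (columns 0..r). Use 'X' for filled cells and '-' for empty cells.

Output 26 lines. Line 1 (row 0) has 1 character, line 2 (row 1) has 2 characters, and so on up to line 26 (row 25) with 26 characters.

r0=0: X
r1=1: XX
r2=10: X-X
r3=11: XXXX
r4=100: X---X
r5=101: XX--XX
r6=110: X-X-X-X
r7=111: XXXXXXXX
r8=1000: X-------X
r9=1001: XX------XX
r10=1010: X-X-----X-X
r11=1011: XXXX----XXXX
r12=1100: X---X---X---X
r13=1101: XX--XX--XX--XX
r14=1110: X-X-X-X-X-X-X-X
r15=1111: XXXXXXXXXXXXXXXX
r16=10000: X---------------X
r17=10001: XX--------------XX
r18=10010: X-X-------------X-X
r19=10011: XXXX------------XXXX
r20=10100: X---X-----------X---X
r21=10101: XX--XX----------XX--XX
r22=10110: X-X-X-X---------X-X-X-X
r23=10111: XXXXXXXX--------XXXXXXXX
r24=11000: X-------X-------X-------X
r25=11001: XX------XX------XX------XX

Answer: X
XX
X-X
XXXX
X---X
XX--XX
X-X-X-X
XXXXXXXX
X-------X
XX------XX
X-X-----X-X
XXXX----XXXX
X---X---X---X
XX--XX--XX--XX
X-X-X-X-X-X-X-X
XXXXXXXXXXXXXXXX
X---------------X
XX--------------XX
X-X-------------X-X
XXXX------------XXXX
X---X-----------X---X
XX--XX----------XX--XX
X-X-X-X---------X-X-X-X
XXXXXXXX--------XXXXXXXX
X-------X-------X-------X
XX------XX------XX------XX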